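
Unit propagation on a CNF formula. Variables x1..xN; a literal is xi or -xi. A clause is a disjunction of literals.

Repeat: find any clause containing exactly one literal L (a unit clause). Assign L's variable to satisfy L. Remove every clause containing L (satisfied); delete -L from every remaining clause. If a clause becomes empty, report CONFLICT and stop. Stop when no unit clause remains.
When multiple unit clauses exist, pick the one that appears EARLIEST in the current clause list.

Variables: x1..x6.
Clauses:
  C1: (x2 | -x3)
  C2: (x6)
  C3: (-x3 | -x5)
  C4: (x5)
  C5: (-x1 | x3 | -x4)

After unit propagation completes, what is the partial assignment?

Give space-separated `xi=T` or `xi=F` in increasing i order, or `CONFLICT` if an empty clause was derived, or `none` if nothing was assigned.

unit clause [6] forces x6=T; simplify:
  satisfied 1 clause(s); 4 remain; assigned so far: [6]
unit clause [5] forces x5=T; simplify:
  drop -5 from [-3, -5] -> [-3]
  satisfied 1 clause(s); 3 remain; assigned so far: [5, 6]
unit clause [-3] forces x3=F; simplify:
  drop 3 from [-1, 3, -4] -> [-1, -4]
  satisfied 2 clause(s); 1 remain; assigned so far: [3, 5, 6]

Answer: x3=F x5=T x6=T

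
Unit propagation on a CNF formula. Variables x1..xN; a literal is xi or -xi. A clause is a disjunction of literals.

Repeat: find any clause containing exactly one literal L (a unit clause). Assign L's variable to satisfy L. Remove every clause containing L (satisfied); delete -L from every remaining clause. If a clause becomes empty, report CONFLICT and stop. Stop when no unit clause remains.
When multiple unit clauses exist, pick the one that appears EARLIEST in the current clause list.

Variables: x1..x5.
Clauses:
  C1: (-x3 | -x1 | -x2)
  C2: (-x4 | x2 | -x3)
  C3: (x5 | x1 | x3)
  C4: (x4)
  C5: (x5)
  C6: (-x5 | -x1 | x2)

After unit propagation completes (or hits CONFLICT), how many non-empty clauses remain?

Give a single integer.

unit clause [4] forces x4=T; simplify:
  drop -4 from [-4, 2, -3] -> [2, -3]
  satisfied 1 clause(s); 5 remain; assigned so far: [4]
unit clause [5] forces x5=T; simplify:
  drop -5 from [-5, -1, 2] -> [-1, 2]
  satisfied 2 clause(s); 3 remain; assigned so far: [4, 5]

Answer: 3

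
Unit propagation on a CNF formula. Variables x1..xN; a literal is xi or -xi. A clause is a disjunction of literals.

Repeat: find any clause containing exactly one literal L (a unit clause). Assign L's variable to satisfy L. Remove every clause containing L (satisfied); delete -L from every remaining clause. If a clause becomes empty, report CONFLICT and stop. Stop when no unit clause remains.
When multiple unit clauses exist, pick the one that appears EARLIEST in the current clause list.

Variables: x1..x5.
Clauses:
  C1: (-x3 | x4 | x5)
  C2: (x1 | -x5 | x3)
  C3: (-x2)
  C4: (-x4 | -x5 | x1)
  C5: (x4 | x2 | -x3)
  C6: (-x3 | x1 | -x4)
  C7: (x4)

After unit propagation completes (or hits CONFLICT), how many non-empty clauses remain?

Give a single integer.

Answer: 3

Derivation:
unit clause [-2] forces x2=F; simplify:
  drop 2 from [4, 2, -3] -> [4, -3]
  satisfied 1 clause(s); 6 remain; assigned so far: [2]
unit clause [4] forces x4=T; simplify:
  drop -4 from [-4, -5, 1] -> [-5, 1]
  drop -4 from [-3, 1, -4] -> [-3, 1]
  satisfied 3 clause(s); 3 remain; assigned so far: [2, 4]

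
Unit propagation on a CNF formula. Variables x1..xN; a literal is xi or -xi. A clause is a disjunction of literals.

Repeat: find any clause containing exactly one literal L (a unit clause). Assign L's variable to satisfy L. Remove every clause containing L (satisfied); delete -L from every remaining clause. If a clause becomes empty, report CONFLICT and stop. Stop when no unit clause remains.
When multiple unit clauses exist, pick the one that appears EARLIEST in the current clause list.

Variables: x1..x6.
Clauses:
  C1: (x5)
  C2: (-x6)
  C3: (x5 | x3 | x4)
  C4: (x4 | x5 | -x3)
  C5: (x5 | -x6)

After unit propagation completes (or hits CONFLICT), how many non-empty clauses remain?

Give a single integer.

Answer: 0

Derivation:
unit clause [5] forces x5=T; simplify:
  satisfied 4 clause(s); 1 remain; assigned so far: [5]
unit clause [-6] forces x6=F; simplify:
  satisfied 1 clause(s); 0 remain; assigned so far: [5, 6]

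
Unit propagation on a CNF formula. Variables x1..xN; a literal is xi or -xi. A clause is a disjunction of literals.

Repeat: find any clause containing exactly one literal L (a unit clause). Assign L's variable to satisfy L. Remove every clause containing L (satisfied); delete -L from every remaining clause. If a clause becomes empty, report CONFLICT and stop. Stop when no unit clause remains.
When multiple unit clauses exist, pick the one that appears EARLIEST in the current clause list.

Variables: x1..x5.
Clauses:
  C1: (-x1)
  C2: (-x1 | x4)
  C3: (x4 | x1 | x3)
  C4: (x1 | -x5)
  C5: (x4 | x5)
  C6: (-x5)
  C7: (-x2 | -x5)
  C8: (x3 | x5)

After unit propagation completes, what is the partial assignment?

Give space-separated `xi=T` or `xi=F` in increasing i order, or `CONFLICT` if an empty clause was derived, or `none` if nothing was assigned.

Answer: x1=F x3=T x4=T x5=F

Derivation:
unit clause [-1] forces x1=F; simplify:
  drop 1 from [4, 1, 3] -> [4, 3]
  drop 1 from [1, -5] -> [-5]
  satisfied 2 clause(s); 6 remain; assigned so far: [1]
unit clause [-5] forces x5=F; simplify:
  drop 5 from [4, 5] -> [4]
  drop 5 from [3, 5] -> [3]
  satisfied 3 clause(s); 3 remain; assigned so far: [1, 5]
unit clause [4] forces x4=T; simplify:
  satisfied 2 clause(s); 1 remain; assigned so far: [1, 4, 5]
unit clause [3] forces x3=T; simplify:
  satisfied 1 clause(s); 0 remain; assigned so far: [1, 3, 4, 5]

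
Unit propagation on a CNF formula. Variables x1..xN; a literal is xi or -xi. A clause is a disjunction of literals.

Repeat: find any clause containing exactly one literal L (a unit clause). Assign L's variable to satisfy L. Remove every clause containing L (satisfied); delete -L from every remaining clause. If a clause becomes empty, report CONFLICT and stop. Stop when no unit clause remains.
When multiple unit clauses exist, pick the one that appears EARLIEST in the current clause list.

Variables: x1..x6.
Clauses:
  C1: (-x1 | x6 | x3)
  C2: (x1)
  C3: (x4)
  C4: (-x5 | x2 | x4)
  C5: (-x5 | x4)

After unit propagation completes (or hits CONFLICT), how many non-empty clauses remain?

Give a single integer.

unit clause [1] forces x1=T; simplify:
  drop -1 from [-1, 6, 3] -> [6, 3]
  satisfied 1 clause(s); 4 remain; assigned so far: [1]
unit clause [4] forces x4=T; simplify:
  satisfied 3 clause(s); 1 remain; assigned so far: [1, 4]

Answer: 1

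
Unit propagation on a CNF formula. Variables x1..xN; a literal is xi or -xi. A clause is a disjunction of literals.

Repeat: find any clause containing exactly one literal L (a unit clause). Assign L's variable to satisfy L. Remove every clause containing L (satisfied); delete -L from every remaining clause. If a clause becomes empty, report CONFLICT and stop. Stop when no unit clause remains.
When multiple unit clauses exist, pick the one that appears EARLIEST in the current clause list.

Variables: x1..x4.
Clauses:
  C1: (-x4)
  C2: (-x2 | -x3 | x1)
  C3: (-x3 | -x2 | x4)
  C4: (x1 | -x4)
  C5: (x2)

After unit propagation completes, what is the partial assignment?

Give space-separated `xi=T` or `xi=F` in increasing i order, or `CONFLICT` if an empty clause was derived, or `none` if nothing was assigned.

Answer: x2=T x3=F x4=F

Derivation:
unit clause [-4] forces x4=F; simplify:
  drop 4 from [-3, -2, 4] -> [-3, -2]
  satisfied 2 clause(s); 3 remain; assigned so far: [4]
unit clause [2] forces x2=T; simplify:
  drop -2 from [-2, -3, 1] -> [-3, 1]
  drop -2 from [-3, -2] -> [-3]
  satisfied 1 clause(s); 2 remain; assigned so far: [2, 4]
unit clause [-3] forces x3=F; simplify:
  satisfied 2 clause(s); 0 remain; assigned so far: [2, 3, 4]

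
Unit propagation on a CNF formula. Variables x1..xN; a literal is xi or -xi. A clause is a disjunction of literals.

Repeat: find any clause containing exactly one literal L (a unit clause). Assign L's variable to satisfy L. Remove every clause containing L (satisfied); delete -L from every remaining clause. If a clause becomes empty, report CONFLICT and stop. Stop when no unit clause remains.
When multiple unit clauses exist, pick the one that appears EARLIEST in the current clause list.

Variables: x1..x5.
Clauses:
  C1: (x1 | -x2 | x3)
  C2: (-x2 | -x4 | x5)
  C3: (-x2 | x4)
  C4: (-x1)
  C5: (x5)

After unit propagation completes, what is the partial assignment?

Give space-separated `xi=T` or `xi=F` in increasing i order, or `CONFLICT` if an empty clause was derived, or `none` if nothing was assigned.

unit clause [-1] forces x1=F; simplify:
  drop 1 from [1, -2, 3] -> [-2, 3]
  satisfied 1 clause(s); 4 remain; assigned so far: [1]
unit clause [5] forces x5=T; simplify:
  satisfied 2 clause(s); 2 remain; assigned so far: [1, 5]

Answer: x1=F x5=T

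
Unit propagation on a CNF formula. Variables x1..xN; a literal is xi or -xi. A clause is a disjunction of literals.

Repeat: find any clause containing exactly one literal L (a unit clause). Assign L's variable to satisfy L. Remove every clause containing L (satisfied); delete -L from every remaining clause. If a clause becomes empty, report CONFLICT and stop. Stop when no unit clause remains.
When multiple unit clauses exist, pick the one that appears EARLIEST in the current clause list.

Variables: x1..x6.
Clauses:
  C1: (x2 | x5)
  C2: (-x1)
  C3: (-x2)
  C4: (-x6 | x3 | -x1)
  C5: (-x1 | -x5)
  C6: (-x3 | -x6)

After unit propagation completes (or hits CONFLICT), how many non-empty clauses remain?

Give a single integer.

Answer: 1

Derivation:
unit clause [-1] forces x1=F; simplify:
  satisfied 3 clause(s); 3 remain; assigned so far: [1]
unit clause [-2] forces x2=F; simplify:
  drop 2 from [2, 5] -> [5]
  satisfied 1 clause(s); 2 remain; assigned so far: [1, 2]
unit clause [5] forces x5=T; simplify:
  satisfied 1 clause(s); 1 remain; assigned so far: [1, 2, 5]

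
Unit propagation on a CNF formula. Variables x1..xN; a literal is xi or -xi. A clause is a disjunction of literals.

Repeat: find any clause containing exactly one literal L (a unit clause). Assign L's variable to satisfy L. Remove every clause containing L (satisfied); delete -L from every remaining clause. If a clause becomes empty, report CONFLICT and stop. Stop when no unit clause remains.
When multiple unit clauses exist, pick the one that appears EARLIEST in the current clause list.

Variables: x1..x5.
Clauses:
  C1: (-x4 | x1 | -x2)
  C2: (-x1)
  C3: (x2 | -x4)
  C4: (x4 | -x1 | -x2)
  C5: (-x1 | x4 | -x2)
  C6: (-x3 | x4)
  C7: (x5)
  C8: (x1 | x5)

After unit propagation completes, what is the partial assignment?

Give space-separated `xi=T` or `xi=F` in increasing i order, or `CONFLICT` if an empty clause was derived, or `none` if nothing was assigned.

unit clause [-1] forces x1=F; simplify:
  drop 1 from [-4, 1, -2] -> [-4, -2]
  drop 1 from [1, 5] -> [5]
  satisfied 3 clause(s); 5 remain; assigned so far: [1]
unit clause [5] forces x5=T; simplify:
  satisfied 2 clause(s); 3 remain; assigned so far: [1, 5]

Answer: x1=F x5=T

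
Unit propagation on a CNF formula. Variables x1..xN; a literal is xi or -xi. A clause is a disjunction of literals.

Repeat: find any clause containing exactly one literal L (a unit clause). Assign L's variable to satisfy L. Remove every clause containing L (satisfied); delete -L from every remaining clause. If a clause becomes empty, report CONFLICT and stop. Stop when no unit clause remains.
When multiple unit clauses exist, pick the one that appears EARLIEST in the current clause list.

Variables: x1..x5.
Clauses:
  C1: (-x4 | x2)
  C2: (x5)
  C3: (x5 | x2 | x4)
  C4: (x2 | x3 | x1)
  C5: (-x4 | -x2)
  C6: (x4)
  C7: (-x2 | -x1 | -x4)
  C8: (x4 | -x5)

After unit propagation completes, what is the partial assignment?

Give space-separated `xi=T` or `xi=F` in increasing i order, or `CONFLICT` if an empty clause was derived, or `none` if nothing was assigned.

Answer: CONFLICT

Derivation:
unit clause [5] forces x5=T; simplify:
  drop -5 from [4, -5] -> [4]
  satisfied 2 clause(s); 6 remain; assigned so far: [5]
unit clause [4] forces x4=T; simplify:
  drop -4 from [-4, 2] -> [2]
  drop -4 from [-4, -2] -> [-2]
  drop -4 from [-2, -1, -4] -> [-2, -1]
  satisfied 2 clause(s); 4 remain; assigned so far: [4, 5]
unit clause [2] forces x2=T; simplify:
  drop -2 from [-2] -> [] (empty!)
  drop -2 from [-2, -1] -> [-1]
  satisfied 2 clause(s); 2 remain; assigned so far: [2, 4, 5]
CONFLICT (empty clause)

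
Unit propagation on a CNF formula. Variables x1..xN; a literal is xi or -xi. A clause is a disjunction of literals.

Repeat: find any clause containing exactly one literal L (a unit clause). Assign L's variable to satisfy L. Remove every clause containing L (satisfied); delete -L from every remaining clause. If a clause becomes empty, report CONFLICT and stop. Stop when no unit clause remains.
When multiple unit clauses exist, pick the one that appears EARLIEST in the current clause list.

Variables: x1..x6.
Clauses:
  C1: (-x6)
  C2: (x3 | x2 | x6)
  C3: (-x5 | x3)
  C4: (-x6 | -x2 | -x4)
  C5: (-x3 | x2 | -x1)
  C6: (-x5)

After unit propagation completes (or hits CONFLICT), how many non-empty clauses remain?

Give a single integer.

Answer: 2

Derivation:
unit clause [-6] forces x6=F; simplify:
  drop 6 from [3, 2, 6] -> [3, 2]
  satisfied 2 clause(s); 4 remain; assigned so far: [6]
unit clause [-5] forces x5=F; simplify:
  satisfied 2 clause(s); 2 remain; assigned so far: [5, 6]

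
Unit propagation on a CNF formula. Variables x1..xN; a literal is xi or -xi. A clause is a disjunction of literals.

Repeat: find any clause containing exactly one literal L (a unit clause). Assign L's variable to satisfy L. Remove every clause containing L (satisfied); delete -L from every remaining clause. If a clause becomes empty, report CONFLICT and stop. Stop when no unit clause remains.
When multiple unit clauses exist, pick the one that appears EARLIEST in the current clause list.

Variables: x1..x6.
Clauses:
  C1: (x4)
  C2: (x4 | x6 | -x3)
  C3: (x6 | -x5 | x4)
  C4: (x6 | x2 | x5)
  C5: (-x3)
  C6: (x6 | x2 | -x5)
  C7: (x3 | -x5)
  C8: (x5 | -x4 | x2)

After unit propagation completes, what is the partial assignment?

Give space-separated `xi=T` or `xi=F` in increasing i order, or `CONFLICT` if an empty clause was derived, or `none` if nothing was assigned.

unit clause [4] forces x4=T; simplify:
  drop -4 from [5, -4, 2] -> [5, 2]
  satisfied 3 clause(s); 5 remain; assigned so far: [4]
unit clause [-3] forces x3=F; simplify:
  drop 3 from [3, -5] -> [-5]
  satisfied 1 clause(s); 4 remain; assigned so far: [3, 4]
unit clause [-5] forces x5=F; simplify:
  drop 5 from [6, 2, 5] -> [6, 2]
  drop 5 from [5, 2] -> [2]
  satisfied 2 clause(s); 2 remain; assigned so far: [3, 4, 5]
unit clause [2] forces x2=T; simplify:
  satisfied 2 clause(s); 0 remain; assigned so far: [2, 3, 4, 5]

Answer: x2=T x3=F x4=T x5=F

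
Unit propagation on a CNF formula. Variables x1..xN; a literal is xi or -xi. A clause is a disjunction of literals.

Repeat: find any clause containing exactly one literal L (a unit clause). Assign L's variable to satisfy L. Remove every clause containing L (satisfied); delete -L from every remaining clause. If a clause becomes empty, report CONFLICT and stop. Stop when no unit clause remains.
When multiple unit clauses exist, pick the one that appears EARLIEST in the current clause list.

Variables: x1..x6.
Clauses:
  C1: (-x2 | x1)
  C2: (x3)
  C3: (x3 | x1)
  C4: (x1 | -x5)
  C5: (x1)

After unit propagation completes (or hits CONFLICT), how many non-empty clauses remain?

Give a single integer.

unit clause [3] forces x3=T; simplify:
  satisfied 2 clause(s); 3 remain; assigned so far: [3]
unit clause [1] forces x1=T; simplify:
  satisfied 3 clause(s); 0 remain; assigned so far: [1, 3]

Answer: 0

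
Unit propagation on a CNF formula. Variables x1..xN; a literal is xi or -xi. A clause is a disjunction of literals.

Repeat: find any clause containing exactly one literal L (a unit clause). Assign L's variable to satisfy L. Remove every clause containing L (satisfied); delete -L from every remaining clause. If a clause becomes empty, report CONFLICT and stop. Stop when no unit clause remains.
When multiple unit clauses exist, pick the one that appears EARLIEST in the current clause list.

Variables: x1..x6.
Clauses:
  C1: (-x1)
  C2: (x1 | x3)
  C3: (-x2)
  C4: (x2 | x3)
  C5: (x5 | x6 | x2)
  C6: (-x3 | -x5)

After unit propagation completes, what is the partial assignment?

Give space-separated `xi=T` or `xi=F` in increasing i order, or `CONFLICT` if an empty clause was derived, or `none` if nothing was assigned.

unit clause [-1] forces x1=F; simplify:
  drop 1 from [1, 3] -> [3]
  satisfied 1 clause(s); 5 remain; assigned so far: [1]
unit clause [3] forces x3=T; simplify:
  drop -3 from [-3, -5] -> [-5]
  satisfied 2 clause(s); 3 remain; assigned so far: [1, 3]
unit clause [-2] forces x2=F; simplify:
  drop 2 from [5, 6, 2] -> [5, 6]
  satisfied 1 clause(s); 2 remain; assigned so far: [1, 2, 3]
unit clause [-5] forces x5=F; simplify:
  drop 5 from [5, 6] -> [6]
  satisfied 1 clause(s); 1 remain; assigned so far: [1, 2, 3, 5]
unit clause [6] forces x6=T; simplify:
  satisfied 1 clause(s); 0 remain; assigned so far: [1, 2, 3, 5, 6]

Answer: x1=F x2=F x3=T x5=F x6=T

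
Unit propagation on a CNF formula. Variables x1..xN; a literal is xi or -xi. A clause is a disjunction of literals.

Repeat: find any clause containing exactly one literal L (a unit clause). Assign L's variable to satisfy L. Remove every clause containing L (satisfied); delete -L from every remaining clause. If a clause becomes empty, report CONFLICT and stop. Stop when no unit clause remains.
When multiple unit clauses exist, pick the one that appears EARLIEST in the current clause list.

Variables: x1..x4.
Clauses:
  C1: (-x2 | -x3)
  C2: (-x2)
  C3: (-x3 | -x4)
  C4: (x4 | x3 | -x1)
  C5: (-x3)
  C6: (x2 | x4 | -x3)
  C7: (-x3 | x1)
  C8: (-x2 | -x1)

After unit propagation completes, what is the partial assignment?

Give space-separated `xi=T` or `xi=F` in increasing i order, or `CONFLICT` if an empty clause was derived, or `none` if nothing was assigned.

Answer: x2=F x3=F

Derivation:
unit clause [-2] forces x2=F; simplify:
  drop 2 from [2, 4, -3] -> [4, -3]
  satisfied 3 clause(s); 5 remain; assigned so far: [2]
unit clause [-3] forces x3=F; simplify:
  drop 3 from [4, 3, -1] -> [4, -1]
  satisfied 4 clause(s); 1 remain; assigned so far: [2, 3]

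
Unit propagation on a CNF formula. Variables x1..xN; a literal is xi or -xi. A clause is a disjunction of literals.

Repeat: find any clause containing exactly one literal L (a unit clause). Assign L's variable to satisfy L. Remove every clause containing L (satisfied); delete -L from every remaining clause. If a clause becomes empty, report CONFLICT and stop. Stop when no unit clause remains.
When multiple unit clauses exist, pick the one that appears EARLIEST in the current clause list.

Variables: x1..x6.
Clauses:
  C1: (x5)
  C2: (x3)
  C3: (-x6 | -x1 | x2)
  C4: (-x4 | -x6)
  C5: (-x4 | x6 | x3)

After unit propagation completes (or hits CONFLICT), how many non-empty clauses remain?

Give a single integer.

unit clause [5] forces x5=T; simplify:
  satisfied 1 clause(s); 4 remain; assigned so far: [5]
unit clause [3] forces x3=T; simplify:
  satisfied 2 clause(s); 2 remain; assigned so far: [3, 5]

Answer: 2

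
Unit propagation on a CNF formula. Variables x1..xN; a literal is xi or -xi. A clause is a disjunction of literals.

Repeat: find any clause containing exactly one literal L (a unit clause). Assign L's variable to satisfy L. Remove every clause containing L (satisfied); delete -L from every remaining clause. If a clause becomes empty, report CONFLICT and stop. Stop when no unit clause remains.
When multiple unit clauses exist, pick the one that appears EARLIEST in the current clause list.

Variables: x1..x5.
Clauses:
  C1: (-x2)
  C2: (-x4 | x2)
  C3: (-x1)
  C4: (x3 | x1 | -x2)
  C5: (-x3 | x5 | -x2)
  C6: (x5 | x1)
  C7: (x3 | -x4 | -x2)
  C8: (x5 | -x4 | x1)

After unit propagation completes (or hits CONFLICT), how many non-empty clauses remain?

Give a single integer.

unit clause [-2] forces x2=F; simplify:
  drop 2 from [-4, 2] -> [-4]
  satisfied 4 clause(s); 4 remain; assigned so far: [2]
unit clause [-4] forces x4=F; simplify:
  satisfied 2 clause(s); 2 remain; assigned so far: [2, 4]
unit clause [-1] forces x1=F; simplify:
  drop 1 from [5, 1] -> [5]
  satisfied 1 clause(s); 1 remain; assigned so far: [1, 2, 4]
unit clause [5] forces x5=T; simplify:
  satisfied 1 clause(s); 0 remain; assigned so far: [1, 2, 4, 5]

Answer: 0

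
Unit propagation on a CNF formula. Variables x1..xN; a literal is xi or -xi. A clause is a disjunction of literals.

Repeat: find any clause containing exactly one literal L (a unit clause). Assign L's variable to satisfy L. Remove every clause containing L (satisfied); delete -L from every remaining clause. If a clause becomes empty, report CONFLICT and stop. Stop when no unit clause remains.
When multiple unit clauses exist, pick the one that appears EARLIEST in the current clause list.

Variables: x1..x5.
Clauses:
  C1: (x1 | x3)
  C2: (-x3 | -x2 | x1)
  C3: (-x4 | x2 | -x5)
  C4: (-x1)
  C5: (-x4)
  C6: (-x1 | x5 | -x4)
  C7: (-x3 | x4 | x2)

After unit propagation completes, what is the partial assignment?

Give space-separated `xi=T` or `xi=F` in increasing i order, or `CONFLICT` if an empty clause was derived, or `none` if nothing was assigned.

Answer: CONFLICT

Derivation:
unit clause [-1] forces x1=F; simplify:
  drop 1 from [1, 3] -> [3]
  drop 1 from [-3, -2, 1] -> [-3, -2]
  satisfied 2 clause(s); 5 remain; assigned so far: [1]
unit clause [3] forces x3=T; simplify:
  drop -3 from [-3, -2] -> [-2]
  drop -3 from [-3, 4, 2] -> [4, 2]
  satisfied 1 clause(s); 4 remain; assigned so far: [1, 3]
unit clause [-2] forces x2=F; simplify:
  drop 2 from [-4, 2, -5] -> [-4, -5]
  drop 2 from [4, 2] -> [4]
  satisfied 1 clause(s); 3 remain; assigned so far: [1, 2, 3]
unit clause [-4] forces x4=F; simplify:
  drop 4 from [4] -> [] (empty!)
  satisfied 2 clause(s); 1 remain; assigned so far: [1, 2, 3, 4]
CONFLICT (empty clause)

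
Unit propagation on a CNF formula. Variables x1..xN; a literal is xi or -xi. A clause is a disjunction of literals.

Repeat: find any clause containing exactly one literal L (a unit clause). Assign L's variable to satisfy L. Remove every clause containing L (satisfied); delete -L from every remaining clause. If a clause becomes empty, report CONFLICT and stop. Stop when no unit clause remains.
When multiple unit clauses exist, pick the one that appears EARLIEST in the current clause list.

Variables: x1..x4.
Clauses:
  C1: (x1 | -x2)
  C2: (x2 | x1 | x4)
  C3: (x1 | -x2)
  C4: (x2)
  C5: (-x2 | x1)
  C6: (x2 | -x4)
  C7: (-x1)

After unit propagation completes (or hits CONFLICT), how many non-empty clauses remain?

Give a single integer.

Answer: 0

Derivation:
unit clause [2] forces x2=T; simplify:
  drop -2 from [1, -2] -> [1]
  drop -2 from [1, -2] -> [1]
  drop -2 from [-2, 1] -> [1]
  satisfied 3 clause(s); 4 remain; assigned so far: [2]
unit clause [1] forces x1=T; simplify:
  drop -1 from [-1] -> [] (empty!)
  satisfied 3 clause(s); 1 remain; assigned so far: [1, 2]
CONFLICT (empty clause)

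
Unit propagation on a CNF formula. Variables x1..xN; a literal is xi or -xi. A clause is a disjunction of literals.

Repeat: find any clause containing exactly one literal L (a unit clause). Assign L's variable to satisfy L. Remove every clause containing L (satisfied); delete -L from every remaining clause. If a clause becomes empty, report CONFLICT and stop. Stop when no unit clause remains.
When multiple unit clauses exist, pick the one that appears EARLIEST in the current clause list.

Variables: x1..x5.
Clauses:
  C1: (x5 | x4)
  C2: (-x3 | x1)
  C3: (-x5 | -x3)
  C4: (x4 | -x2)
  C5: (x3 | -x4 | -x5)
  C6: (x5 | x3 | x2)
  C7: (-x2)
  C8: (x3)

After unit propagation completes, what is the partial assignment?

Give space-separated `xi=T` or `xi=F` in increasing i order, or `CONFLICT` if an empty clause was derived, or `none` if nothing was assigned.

Answer: x1=T x2=F x3=T x4=T x5=F

Derivation:
unit clause [-2] forces x2=F; simplify:
  drop 2 from [5, 3, 2] -> [5, 3]
  satisfied 2 clause(s); 6 remain; assigned so far: [2]
unit clause [3] forces x3=T; simplify:
  drop -3 from [-3, 1] -> [1]
  drop -3 from [-5, -3] -> [-5]
  satisfied 3 clause(s); 3 remain; assigned so far: [2, 3]
unit clause [1] forces x1=T; simplify:
  satisfied 1 clause(s); 2 remain; assigned so far: [1, 2, 3]
unit clause [-5] forces x5=F; simplify:
  drop 5 from [5, 4] -> [4]
  satisfied 1 clause(s); 1 remain; assigned so far: [1, 2, 3, 5]
unit clause [4] forces x4=T; simplify:
  satisfied 1 clause(s); 0 remain; assigned so far: [1, 2, 3, 4, 5]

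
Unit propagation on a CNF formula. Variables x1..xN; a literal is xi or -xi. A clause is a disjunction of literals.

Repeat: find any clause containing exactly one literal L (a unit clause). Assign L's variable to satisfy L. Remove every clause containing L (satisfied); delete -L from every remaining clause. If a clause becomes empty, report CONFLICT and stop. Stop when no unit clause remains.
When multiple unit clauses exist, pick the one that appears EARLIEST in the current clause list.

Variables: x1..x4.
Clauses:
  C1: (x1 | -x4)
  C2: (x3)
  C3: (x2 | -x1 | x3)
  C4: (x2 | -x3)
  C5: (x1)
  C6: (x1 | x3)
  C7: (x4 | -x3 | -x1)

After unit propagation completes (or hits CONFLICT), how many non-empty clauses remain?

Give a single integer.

unit clause [3] forces x3=T; simplify:
  drop -3 from [2, -3] -> [2]
  drop -3 from [4, -3, -1] -> [4, -1]
  satisfied 3 clause(s); 4 remain; assigned so far: [3]
unit clause [2] forces x2=T; simplify:
  satisfied 1 clause(s); 3 remain; assigned so far: [2, 3]
unit clause [1] forces x1=T; simplify:
  drop -1 from [4, -1] -> [4]
  satisfied 2 clause(s); 1 remain; assigned so far: [1, 2, 3]
unit clause [4] forces x4=T; simplify:
  satisfied 1 clause(s); 0 remain; assigned so far: [1, 2, 3, 4]

Answer: 0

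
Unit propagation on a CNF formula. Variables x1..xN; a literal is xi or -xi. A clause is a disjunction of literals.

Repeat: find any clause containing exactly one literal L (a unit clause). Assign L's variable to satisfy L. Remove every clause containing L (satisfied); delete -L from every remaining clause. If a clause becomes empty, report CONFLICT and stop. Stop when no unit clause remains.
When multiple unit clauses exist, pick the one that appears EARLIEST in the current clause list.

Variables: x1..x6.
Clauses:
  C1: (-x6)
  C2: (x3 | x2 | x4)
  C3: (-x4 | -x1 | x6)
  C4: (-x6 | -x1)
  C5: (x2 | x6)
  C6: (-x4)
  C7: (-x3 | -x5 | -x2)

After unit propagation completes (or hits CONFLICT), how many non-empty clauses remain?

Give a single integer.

unit clause [-6] forces x6=F; simplify:
  drop 6 from [-4, -1, 6] -> [-4, -1]
  drop 6 from [2, 6] -> [2]
  satisfied 2 clause(s); 5 remain; assigned so far: [6]
unit clause [2] forces x2=T; simplify:
  drop -2 from [-3, -5, -2] -> [-3, -5]
  satisfied 2 clause(s); 3 remain; assigned so far: [2, 6]
unit clause [-4] forces x4=F; simplify:
  satisfied 2 clause(s); 1 remain; assigned so far: [2, 4, 6]

Answer: 1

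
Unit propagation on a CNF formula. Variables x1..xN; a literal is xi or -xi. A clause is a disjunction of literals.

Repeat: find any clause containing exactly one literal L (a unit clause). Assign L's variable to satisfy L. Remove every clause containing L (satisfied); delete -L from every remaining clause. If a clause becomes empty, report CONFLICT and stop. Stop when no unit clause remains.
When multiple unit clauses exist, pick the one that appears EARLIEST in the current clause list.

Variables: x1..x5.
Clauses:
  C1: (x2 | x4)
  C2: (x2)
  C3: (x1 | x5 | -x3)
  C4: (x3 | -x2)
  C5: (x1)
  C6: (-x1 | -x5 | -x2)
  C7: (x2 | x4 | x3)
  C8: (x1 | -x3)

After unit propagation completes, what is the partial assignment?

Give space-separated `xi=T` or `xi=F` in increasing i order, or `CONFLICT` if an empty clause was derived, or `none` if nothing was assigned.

unit clause [2] forces x2=T; simplify:
  drop -2 from [3, -2] -> [3]
  drop -2 from [-1, -5, -2] -> [-1, -5]
  satisfied 3 clause(s); 5 remain; assigned so far: [2]
unit clause [3] forces x3=T; simplify:
  drop -3 from [1, 5, -3] -> [1, 5]
  drop -3 from [1, -3] -> [1]
  satisfied 1 clause(s); 4 remain; assigned so far: [2, 3]
unit clause [1] forces x1=T; simplify:
  drop -1 from [-1, -5] -> [-5]
  satisfied 3 clause(s); 1 remain; assigned so far: [1, 2, 3]
unit clause [-5] forces x5=F; simplify:
  satisfied 1 clause(s); 0 remain; assigned so far: [1, 2, 3, 5]

Answer: x1=T x2=T x3=T x5=F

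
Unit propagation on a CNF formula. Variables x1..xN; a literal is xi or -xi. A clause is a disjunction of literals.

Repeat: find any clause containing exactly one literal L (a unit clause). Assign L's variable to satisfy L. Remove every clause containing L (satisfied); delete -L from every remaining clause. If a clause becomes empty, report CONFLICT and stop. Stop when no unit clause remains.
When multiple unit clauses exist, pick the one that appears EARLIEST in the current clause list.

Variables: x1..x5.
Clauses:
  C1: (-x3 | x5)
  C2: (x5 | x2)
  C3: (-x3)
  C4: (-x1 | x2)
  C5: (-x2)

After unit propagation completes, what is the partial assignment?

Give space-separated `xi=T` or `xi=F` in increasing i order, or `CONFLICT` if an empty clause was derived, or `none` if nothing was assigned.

Answer: x1=F x2=F x3=F x5=T

Derivation:
unit clause [-3] forces x3=F; simplify:
  satisfied 2 clause(s); 3 remain; assigned so far: [3]
unit clause [-2] forces x2=F; simplify:
  drop 2 from [5, 2] -> [5]
  drop 2 from [-1, 2] -> [-1]
  satisfied 1 clause(s); 2 remain; assigned so far: [2, 3]
unit clause [5] forces x5=T; simplify:
  satisfied 1 clause(s); 1 remain; assigned so far: [2, 3, 5]
unit clause [-1] forces x1=F; simplify:
  satisfied 1 clause(s); 0 remain; assigned so far: [1, 2, 3, 5]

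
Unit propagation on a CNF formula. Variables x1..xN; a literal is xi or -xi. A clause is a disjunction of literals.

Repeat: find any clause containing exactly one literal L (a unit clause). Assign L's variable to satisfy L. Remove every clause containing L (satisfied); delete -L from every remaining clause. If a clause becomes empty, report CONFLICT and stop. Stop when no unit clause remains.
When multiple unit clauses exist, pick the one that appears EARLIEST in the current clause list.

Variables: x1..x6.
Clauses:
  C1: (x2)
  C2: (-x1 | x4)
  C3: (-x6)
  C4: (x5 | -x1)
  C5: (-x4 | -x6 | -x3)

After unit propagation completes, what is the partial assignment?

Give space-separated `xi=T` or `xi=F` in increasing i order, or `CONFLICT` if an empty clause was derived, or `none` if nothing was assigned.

unit clause [2] forces x2=T; simplify:
  satisfied 1 clause(s); 4 remain; assigned so far: [2]
unit clause [-6] forces x6=F; simplify:
  satisfied 2 clause(s); 2 remain; assigned so far: [2, 6]

Answer: x2=T x6=F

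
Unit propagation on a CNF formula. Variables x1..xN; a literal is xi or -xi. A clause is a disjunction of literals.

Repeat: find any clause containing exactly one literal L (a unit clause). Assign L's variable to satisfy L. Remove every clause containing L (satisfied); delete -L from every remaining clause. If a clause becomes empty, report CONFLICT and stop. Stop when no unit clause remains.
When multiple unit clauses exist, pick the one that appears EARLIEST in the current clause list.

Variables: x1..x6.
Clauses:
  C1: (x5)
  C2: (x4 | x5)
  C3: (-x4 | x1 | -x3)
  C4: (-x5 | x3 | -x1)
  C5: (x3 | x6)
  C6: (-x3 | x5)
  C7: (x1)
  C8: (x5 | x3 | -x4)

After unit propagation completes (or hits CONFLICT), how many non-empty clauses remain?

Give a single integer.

Answer: 0

Derivation:
unit clause [5] forces x5=T; simplify:
  drop -5 from [-5, 3, -1] -> [3, -1]
  satisfied 4 clause(s); 4 remain; assigned so far: [5]
unit clause [1] forces x1=T; simplify:
  drop -1 from [3, -1] -> [3]
  satisfied 2 clause(s); 2 remain; assigned so far: [1, 5]
unit clause [3] forces x3=T; simplify:
  satisfied 2 clause(s); 0 remain; assigned so far: [1, 3, 5]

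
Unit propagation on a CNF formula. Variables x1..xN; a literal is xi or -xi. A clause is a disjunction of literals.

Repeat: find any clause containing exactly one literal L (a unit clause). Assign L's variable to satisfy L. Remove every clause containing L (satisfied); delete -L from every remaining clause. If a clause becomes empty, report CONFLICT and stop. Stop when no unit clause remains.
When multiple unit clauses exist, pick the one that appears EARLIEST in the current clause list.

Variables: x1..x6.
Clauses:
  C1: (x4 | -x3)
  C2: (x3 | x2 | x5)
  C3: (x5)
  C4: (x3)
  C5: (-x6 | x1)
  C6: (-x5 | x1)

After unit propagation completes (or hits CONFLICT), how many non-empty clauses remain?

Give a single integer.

unit clause [5] forces x5=T; simplify:
  drop -5 from [-5, 1] -> [1]
  satisfied 2 clause(s); 4 remain; assigned so far: [5]
unit clause [3] forces x3=T; simplify:
  drop -3 from [4, -3] -> [4]
  satisfied 1 clause(s); 3 remain; assigned so far: [3, 5]
unit clause [4] forces x4=T; simplify:
  satisfied 1 clause(s); 2 remain; assigned so far: [3, 4, 5]
unit clause [1] forces x1=T; simplify:
  satisfied 2 clause(s); 0 remain; assigned so far: [1, 3, 4, 5]

Answer: 0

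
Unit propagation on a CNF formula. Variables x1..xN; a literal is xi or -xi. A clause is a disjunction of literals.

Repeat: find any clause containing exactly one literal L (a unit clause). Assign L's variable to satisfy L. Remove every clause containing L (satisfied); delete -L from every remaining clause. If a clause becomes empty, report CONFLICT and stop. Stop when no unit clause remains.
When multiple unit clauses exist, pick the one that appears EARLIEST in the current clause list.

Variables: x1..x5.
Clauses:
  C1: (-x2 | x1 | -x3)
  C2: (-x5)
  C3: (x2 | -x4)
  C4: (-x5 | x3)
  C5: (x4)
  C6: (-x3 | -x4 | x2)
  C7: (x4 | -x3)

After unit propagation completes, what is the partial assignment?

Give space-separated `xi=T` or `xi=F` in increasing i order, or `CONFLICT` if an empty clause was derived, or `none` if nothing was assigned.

Answer: x2=T x4=T x5=F

Derivation:
unit clause [-5] forces x5=F; simplify:
  satisfied 2 clause(s); 5 remain; assigned so far: [5]
unit clause [4] forces x4=T; simplify:
  drop -4 from [2, -4] -> [2]
  drop -4 from [-3, -4, 2] -> [-3, 2]
  satisfied 2 clause(s); 3 remain; assigned so far: [4, 5]
unit clause [2] forces x2=T; simplify:
  drop -2 from [-2, 1, -3] -> [1, -3]
  satisfied 2 clause(s); 1 remain; assigned so far: [2, 4, 5]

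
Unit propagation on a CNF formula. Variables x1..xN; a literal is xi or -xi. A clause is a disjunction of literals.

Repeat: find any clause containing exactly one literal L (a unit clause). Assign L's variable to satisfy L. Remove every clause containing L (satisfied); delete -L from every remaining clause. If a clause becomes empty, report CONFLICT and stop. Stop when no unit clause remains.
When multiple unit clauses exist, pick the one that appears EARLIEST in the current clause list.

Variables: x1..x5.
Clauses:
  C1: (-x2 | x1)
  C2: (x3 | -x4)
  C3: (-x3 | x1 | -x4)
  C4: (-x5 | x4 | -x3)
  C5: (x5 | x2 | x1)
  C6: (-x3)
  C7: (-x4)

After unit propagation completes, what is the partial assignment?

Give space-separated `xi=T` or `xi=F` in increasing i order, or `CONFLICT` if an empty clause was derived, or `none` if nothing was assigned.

Answer: x3=F x4=F

Derivation:
unit clause [-3] forces x3=F; simplify:
  drop 3 from [3, -4] -> [-4]
  satisfied 3 clause(s); 4 remain; assigned so far: [3]
unit clause [-4] forces x4=F; simplify:
  satisfied 2 clause(s); 2 remain; assigned so far: [3, 4]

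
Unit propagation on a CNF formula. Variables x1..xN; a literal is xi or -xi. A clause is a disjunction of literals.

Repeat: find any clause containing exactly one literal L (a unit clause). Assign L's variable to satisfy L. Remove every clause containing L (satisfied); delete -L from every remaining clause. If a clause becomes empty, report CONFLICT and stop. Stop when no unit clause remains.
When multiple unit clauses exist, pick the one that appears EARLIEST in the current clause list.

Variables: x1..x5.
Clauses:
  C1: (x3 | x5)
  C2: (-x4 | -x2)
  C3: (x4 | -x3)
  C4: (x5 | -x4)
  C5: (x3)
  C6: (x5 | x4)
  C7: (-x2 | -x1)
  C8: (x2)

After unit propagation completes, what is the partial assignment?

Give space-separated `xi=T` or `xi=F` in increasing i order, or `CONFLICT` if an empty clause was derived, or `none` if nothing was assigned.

unit clause [3] forces x3=T; simplify:
  drop -3 from [4, -3] -> [4]
  satisfied 2 clause(s); 6 remain; assigned so far: [3]
unit clause [4] forces x4=T; simplify:
  drop -4 from [-4, -2] -> [-2]
  drop -4 from [5, -4] -> [5]
  satisfied 2 clause(s); 4 remain; assigned so far: [3, 4]
unit clause [-2] forces x2=F; simplify:
  drop 2 from [2] -> [] (empty!)
  satisfied 2 clause(s); 2 remain; assigned so far: [2, 3, 4]
CONFLICT (empty clause)

Answer: CONFLICT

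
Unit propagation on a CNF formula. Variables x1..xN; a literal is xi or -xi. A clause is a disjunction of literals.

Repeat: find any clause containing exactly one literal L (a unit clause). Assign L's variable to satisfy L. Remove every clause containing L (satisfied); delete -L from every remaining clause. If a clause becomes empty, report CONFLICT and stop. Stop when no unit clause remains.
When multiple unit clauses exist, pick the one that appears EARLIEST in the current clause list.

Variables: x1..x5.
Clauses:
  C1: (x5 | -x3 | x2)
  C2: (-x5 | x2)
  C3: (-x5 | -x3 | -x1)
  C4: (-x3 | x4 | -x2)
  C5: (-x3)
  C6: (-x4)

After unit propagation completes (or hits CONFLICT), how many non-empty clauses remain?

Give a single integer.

unit clause [-3] forces x3=F; simplify:
  satisfied 4 clause(s); 2 remain; assigned so far: [3]
unit clause [-4] forces x4=F; simplify:
  satisfied 1 clause(s); 1 remain; assigned so far: [3, 4]

Answer: 1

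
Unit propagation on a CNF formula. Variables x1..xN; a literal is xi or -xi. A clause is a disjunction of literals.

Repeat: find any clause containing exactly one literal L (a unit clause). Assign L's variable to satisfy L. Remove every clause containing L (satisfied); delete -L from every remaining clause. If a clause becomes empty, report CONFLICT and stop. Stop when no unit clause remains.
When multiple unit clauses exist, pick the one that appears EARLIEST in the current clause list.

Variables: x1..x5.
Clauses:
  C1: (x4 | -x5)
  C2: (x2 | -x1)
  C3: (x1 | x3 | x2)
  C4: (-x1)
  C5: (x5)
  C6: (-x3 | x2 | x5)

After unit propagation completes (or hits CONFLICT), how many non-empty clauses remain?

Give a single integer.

unit clause [-1] forces x1=F; simplify:
  drop 1 from [1, 3, 2] -> [3, 2]
  satisfied 2 clause(s); 4 remain; assigned so far: [1]
unit clause [5] forces x5=T; simplify:
  drop -5 from [4, -5] -> [4]
  satisfied 2 clause(s); 2 remain; assigned so far: [1, 5]
unit clause [4] forces x4=T; simplify:
  satisfied 1 clause(s); 1 remain; assigned so far: [1, 4, 5]

Answer: 1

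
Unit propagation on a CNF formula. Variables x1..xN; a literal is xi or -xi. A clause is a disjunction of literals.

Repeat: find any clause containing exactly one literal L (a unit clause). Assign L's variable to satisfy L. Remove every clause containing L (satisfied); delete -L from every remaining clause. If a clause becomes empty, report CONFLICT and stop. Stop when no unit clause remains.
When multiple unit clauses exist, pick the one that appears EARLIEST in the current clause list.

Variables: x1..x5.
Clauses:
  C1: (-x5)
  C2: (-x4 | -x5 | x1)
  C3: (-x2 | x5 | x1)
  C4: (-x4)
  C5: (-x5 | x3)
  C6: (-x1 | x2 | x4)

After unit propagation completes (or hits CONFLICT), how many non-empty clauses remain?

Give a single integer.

Answer: 2

Derivation:
unit clause [-5] forces x5=F; simplify:
  drop 5 from [-2, 5, 1] -> [-2, 1]
  satisfied 3 clause(s); 3 remain; assigned so far: [5]
unit clause [-4] forces x4=F; simplify:
  drop 4 from [-1, 2, 4] -> [-1, 2]
  satisfied 1 clause(s); 2 remain; assigned so far: [4, 5]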